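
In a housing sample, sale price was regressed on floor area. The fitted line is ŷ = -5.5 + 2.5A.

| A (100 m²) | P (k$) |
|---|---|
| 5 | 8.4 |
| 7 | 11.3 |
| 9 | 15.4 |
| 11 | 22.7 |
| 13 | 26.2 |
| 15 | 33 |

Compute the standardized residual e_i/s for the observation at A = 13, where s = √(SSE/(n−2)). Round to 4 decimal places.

-0.5988

A=5: ŷ = -5.5 + 2.5·5 = 7; e = 8.4 − 7 = 1.4
A=7: ŷ = -5.5 + 2.5·7 = 12; e = 11.3 − 12 = -0.7
A=9: ŷ = -5.5 + 2.5·9 = 17; e = 15.4 − 17 = -1.6
A=11: ŷ = -5.5 + 2.5·11 = 22; e = 22.7 − 22 = 0.7
A=13: ŷ = -5.5 + 2.5·13 = 27; e = 26.2 − 27 = -0.8
A=15: ŷ = -5.5 + 2.5·15 = 32; e = 33 − 32 = 1
SSE = 1.96 + 0.49 + 2.56 + 0.49 + 0.64 + 1 = 7.14
s = √(7.14/4) = 1.33604
e/s = -0.8 / 1.33604 = -0.5988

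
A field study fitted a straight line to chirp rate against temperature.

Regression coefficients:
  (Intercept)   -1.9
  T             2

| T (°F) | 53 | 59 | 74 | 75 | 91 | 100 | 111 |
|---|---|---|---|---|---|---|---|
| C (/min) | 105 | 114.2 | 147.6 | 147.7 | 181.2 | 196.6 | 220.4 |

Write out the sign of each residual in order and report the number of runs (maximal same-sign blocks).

7 runs

T=53: Ĉ = -1.9 + 2·53 = 104.1; r = 105 − 104.1 = 0.9
T=59: Ĉ = -1.9 + 2·59 = 116.1; r = 114.2 − 116.1 = -1.9
T=74: Ĉ = -1.9 + 2·74 = 146.1; r = 147.6 − 146.1 = 1.5
T=75: Ĉ = -1.9 + 2·75 = 148.1; r = 147.7 − 148.1 = -0.4
T=91: Ĉ = -1.9 + 2·91 = 180.1; r = 181.2 − 180.1 = 1.1
T=100: Ĉ = -1.9 + 2·100 = 198.1; r = 196.6 − 198.1 = -1.5
T=111: Ĉ = -1.9 + 2·111 = 220.1; r = 220.4 − 220.1 = 0.3
Signs: + − + − + − +
Runs: +×1, −×1, +×1, −×1, +×1, −×1, +×1 → 7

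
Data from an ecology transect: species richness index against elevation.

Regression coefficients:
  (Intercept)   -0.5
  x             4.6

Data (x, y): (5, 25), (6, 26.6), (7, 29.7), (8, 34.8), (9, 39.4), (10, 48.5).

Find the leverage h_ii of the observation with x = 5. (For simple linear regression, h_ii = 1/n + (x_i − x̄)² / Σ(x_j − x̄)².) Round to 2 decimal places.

x̄ = (5 + 6 + 7 + 8 + 9 + 10)/6 = 7.5
Σ(x − x̄)² = 6.25 + 2.25 + 0.25 + 0.25 + 2.25 + 6.25 = 17.5
h = 1/6 + (-2.5)²/17.5 = 0.166667 + 0.357143 = 0.52

h = 0.52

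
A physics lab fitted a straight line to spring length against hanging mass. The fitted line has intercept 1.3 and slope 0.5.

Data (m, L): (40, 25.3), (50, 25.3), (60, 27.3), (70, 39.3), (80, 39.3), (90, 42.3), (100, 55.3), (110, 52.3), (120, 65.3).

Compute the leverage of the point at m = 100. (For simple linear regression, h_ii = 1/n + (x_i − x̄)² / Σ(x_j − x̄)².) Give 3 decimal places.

h = 0.178

m̄ = (40 + 50 + 60 + 70 + 80 + 90 + 100 + 110 + 120)/9 = 80
Σ(m − m̄)² = 1600 + 900 + 400 + 100 + 0 + 100 + 400 + 900 + 1600 = 6000
h = 1/9 + (20)²/6000 = 0.111111 + 0.0666667 = 0.178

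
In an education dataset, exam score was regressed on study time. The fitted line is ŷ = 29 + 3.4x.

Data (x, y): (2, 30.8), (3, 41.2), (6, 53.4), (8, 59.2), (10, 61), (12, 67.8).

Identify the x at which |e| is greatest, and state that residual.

x=2: ŷ = 29 + 3.4·2 = 35.8; e = 30.8 − 35.8 = -5
x=3: ŷ = 29 + 3.4·3 = 39.2; e = 41.2 − 39.2 = 2
x=6: ŷ = 29 + 3.4·6 = 49.4; e = 53.4 − 49.4 = 4
x=8: ŷ = 29 + 3.4·8 = 56.2; e = 59.2 − 56.2 = 3
x=10: ŷ = 29 + 3.4·10 = 63; e = 61 − 63 = -2
x=12: ŷ = 29 + 3.4·12 = 69.8; e = 67.8 − 69.8 = -2
Largest |e| is 5 at x = 2, residual -5.

x = 2, e = -5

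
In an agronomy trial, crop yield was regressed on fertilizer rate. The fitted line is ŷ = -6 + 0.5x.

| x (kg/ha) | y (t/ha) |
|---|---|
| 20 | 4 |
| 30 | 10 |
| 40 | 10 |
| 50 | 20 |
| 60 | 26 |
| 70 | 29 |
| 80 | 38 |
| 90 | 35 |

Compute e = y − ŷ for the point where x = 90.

ŷ = -6 + 0.5·90 = 39
e = 35 − 39 = -4

e = -4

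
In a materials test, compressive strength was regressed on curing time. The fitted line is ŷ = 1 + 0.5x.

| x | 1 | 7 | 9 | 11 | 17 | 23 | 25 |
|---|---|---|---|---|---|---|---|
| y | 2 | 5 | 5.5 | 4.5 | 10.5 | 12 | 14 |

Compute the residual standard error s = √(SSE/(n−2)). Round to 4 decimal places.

s = 1.0954

x=1: ŷ = 1 + 0.5·1 = 1.5; e = 2 − 1.5 = 0.5
x=7: ŷ = 1 + 0.5·7 = 4.5; e = 5 − 4.5 = 0.5
x=9: ŷ = 1 + 0.5·9 = 5.5; e = 5.5 − 5.5 = 0
x=11: ŷ = 1 + 0.5·11 = 6.5; e = 4.5 − 6.5 = -2
x=17: ŷ = 1 + 0.5·17 = 9.5; e = 10.5 − 9.5 = 1
x=23: ŷ = 1 + 0.5·23 = 12.5; e = 12 − 12.5 = -0.5
x=25: ŷ = 1 + 0.5·25 = 13.5; e = 14 − 13.5 = 0.5
SSE = 0.25 + 0.25 + 0 + 4 + 1 + 0.25 + 0.25 = 6
s = √(6/5) = √1.2 ≈ 1.0954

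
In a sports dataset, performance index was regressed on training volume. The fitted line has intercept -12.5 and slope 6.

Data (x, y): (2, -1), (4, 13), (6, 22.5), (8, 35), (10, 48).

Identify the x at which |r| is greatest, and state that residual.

x=2: ŷ = -12.5 + 6·2 = -0.5; r = -1 − (-0.5) = -0.5
x=4: ŷ = -12.5 + 6·4 = 11.5; r = 13 − 11.5 = 1.5
x=6: ŷ = -12.5 + 6·6 = 23.5; r = 22.5 − 23.5 = -1
x=8: ŷ = -12.5 + 6·8 = 35.5; r = 35 − 35.5 = -0.5
x=10: ŷ = -12.5 + 6·10 = 47.5; r = 48 − 47.5 = 0.5
Largest |r| is 1.5 at x = 4, residual 1.5.

x = 4, r = 1.5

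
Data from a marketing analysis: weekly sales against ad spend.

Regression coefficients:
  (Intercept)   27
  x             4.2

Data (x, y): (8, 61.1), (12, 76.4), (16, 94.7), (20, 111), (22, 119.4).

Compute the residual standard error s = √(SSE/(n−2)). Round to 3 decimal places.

s = 0.707

x=8: ŷ = 27 + 4.2·8 = 60.6; r = 61.1 − 60.6 = 0.5
x=12: ŷ = 27 + 4.2·12 = 77.4; r = 76.4 − 77.4 = -1
x=16: ŷ = 27 + 4.2·16 = 94.2; r = 94.7 − 94.2 = 0.5
x=20: ŷ = 27 + 4.2·20 = 111; r = 111 − 111 = 0
x=22: ŷ = 27 + 4.2·22 = 119.4; r = 119.4 − 119.4 = 0
SSE = 0.25 + 1 + 0.25 + 0 + 0 = 1.5
s = √(1.5/3) = √0.5 ≈ 0.707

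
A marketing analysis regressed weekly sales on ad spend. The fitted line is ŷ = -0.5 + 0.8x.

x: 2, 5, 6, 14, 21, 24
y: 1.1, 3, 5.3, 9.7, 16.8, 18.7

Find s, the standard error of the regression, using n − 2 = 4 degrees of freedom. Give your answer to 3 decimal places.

x=2: ŷ = -0.5 + 0.8·2 = 1.1; e = 1.1 − 1.1 = 0
x=5: ŷ = -0.5 + 0.8·5 = 3.5; e = 3 − 3.5 = -0.5
x=6: ŷ = -0.5 + 0.8·6 = 4.3; e = 5.3 − 4.3 = 1
x=14: ŷ = -0.5 + 0.8·14 = 10.7; e = 9.7 − 10.7 = -1
x=21: ŷ = -0.5 + 0.8·21 = 16.3; e = 16.8 − 16.3 = 0.5
x=24: ŷ = -0.5 + 0.8·24 = 18.7; e = 18.7 − 18.7 = 0
SSE = 0 + 0.25 + 1 + 1 + 0.25 + 0 = 2.5
s = √(2.5/4) = √0.625 ≈ 0.791

s = 0.791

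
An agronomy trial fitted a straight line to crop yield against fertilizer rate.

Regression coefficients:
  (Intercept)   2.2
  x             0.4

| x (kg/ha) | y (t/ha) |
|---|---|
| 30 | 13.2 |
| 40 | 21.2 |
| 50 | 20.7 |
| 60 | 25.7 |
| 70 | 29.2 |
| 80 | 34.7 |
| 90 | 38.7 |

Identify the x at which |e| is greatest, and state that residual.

x=30: ŷ = 2.2 + 0.4·30 = 14.2; e = 13.2 − 14.2 = -1
x=40: ŷ = 2.2 + 0.4·40 = 18.2; e = 21.2 − 18.2 = 3
x=50: ŷ = 2.2 + 0.4·50 = 22.2; e = 20.7 − 22.2 = -1.5
x=60: ŷ = 2.2 + 0.4·60 = 26.2; e = 25.7 − 26.2 = -0.5
x=70: ŷ = 2.2 + 0.4·70 = 30.2; e = 29.2 − 30.2 = -1
x=80: ŷ = 2.2 + 0.4·80 = 34.2; e = 34.7 − 34.2 = 0.5
x=90: ŷ = 2.2 + 0.4·90 = 38.2; e = 38.7 − 38.2 = 0.5
Largest |e| is 3 at x = 40, residual 3.

x = 40, e = 3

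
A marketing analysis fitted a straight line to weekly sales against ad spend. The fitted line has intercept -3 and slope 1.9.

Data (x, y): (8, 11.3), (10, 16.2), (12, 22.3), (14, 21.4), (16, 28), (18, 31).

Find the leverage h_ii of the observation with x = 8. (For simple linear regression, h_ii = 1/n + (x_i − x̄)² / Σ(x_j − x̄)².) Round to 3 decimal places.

h = 0.524

x̄ = (8 + 10 + 12 + 14 + 16 + 18)/6 = 13
Σ(x − x̄)² = 25 + 9 + 1 + 1 + 9 + 25 = 70
h = 1/6 + (-5)²/70 = 0.166667 + 0.357143 = 0.524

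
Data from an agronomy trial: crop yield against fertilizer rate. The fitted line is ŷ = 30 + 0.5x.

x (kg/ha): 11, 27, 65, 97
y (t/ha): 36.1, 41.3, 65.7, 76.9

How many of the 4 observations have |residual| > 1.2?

3

x=11: ŷ = 30 + 0.5·11 = 35.5; r = 36.1 − 35.5 = 0.6
x=27: ŷ = 30 + 0.5·27 = 43.5; r = 41.3 − 43.5 = -2.2
x=65: ŷ = 30 + 0.5·65 = 62.5; r = 65.7 − 62.5 = 3.2
x=97: ŷ = 30 + 0.5·97 = 78.5; r = 76.9 − 78.5 = -1.6
|r| > 1.2: x=27 (|r|=2.2), x=65 (|r|=3.2), x=97 (|r|=1.6) → 3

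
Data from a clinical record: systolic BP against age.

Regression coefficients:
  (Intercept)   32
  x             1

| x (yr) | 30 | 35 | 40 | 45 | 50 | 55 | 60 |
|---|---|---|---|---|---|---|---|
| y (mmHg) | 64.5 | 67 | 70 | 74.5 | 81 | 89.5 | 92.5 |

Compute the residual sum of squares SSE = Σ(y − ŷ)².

x=30: ŷ = 32 + 30 = 62; e = 64.5 − 62 = 2.5
x=35: ŷ = 32 + 35 = 67; e = 67 − 67 = 0
x=40: ŷ = 32 + 40 = 72; e = 70 − 72 = -2
x=45: ŷ = 32 + 45 = 77; e = 74.5 − 77 = -2.5
x=50: ŷ = 32 + 50 = 82; e = 81 − 82 = -1
x=55: ŷ = 32 + 55 = 87; e = 89.5 − 87 = 2.5
x=60: ŷ = 32 + 60 = 92; e = 92.5 − 92 = 0.5
SSE = 6.25 + 0 + 4 + 6.25 + 1 + 6.25 + 0.25 = 24

SSE = 24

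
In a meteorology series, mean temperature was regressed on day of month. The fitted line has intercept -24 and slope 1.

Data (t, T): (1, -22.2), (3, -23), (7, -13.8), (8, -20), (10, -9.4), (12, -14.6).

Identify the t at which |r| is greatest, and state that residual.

t = 10, r = 4.6

t=1: ŷ = -24 + 1 = -23; r = -22.2 − (-23) = 0.8
t=3: ŷ = -24 + 3 = -21; r = -23 − (-21) = -2
t=7: ŷ = -24 + 7 = -17; r = -13.8 − (-17) = 3.2
t=8: ŷ = -24 + 8 = -16; r = -20 − (-16) = -4
t=10: ŷ = -24 + 10 = -14; r = -9.4 − (-14) = 4.6
t=12: ŷ = -24 + 12 = -12; r = -14.6 − (-12) = -2.6
Largest |r| is 4.6 at t = 10, residual 4.6.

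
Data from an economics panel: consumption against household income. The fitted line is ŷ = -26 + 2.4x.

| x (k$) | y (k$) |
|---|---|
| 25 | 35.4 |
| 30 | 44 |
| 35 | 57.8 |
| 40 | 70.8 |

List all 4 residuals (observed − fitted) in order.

x=25: ŷ = -26 + 2.4·25 = 34; r = 35.4 − 34 = 1.4
x=30: ŷ = -26 + 2.4·30 = 46; r = 44 − 46 = -2
x=35: ŷ = -26 + 2.4·35 = 58; r = 57.8 − 58 = -0.2
x=40: ŷ = -26 + 2.4·40 = 70; r = 70.8 − 70 = 0.8

1.4, -2, -0.2, 0.8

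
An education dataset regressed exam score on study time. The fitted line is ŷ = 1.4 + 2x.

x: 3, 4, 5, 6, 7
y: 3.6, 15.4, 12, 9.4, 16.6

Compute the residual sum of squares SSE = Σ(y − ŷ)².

x=3: ŷ = 1.4 + 2·3 = 7.4; r = 3.6 − 7.4 = -3.8
x=4: ŷ = 1.4 + 2·4 = 9.4; r = 15.4 − 9.4 = 6
x=5: ŷ = 1.4 + 2·5 = 11.4; r = 12 − 11.4 = 0.6
x=6: ŷ = 1.4 + 2·6 = 13.4; r = 9.4 − 13.4 = -4
x=7: ŷ = 1.4 + 2·7 = 15.4; r = 16.6 − 15.4 = 1.2
SSE = 14.44 + 36 + 0.36 + 16 + 1.44 = 68.24

SSE = 68.24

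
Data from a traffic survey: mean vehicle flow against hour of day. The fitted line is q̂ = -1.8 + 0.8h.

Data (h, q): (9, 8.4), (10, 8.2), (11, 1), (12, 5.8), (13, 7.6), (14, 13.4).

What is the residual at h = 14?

q̂ = -1.8 + 0.8·14 = 9.4
r = 13.4 − 9.4 = 4

r = 4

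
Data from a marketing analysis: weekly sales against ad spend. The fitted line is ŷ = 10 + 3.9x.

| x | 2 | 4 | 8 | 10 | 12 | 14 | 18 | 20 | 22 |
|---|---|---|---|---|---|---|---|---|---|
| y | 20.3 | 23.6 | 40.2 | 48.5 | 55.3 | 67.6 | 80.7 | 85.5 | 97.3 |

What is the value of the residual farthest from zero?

r = 3

x=2: ŷ = 10 + 3.9·2 = 17.8; r = 20.3 − 17.8 = 2.5
x=4: ŷ = 10 + 3.9·4 = 25.6; r = 23.6 − 25.6 = -2
x=8: ŷ = 10 + 3.9·8 = 41.2; r = 40.2 − 41.2 = -1
x=10: ŷ = 10 + 3.9·10 = 49; r = 48.5 − 49 = -0.5
x=12: ŷ = 10 + 3.9·12 = 56.8; r = 55.3 − 56.8 = -1.5
x=14: ŷ = 10 + 3.9·14 = 64.6; r = 67.6 − 64.6 = 3
x=18: ŷ = 10 + 3.9·18 = 80.2; r = 80.7 − 80.2 = 0.5
x=20: ŷ = 10 + 3.9·20 = 88; r = 85.5 − 88 = -2.5
x=22: ŷ = 10 + 3.9·22 = 95.8; r = 97.3 − 95.8 = 1.5
Largest |r| is 3 at x = 14, residual 3.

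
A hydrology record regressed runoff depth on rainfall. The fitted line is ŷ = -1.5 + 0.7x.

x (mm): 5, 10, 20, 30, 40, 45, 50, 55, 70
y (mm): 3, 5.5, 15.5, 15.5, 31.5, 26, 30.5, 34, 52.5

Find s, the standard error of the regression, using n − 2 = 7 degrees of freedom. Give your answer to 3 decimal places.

s = 3.964

x=5: ŷ = -1.5 + 0.7·5 = 2; r = 3 − 2 = 1
x=10: ŷ = -1.5 + 0.7·10 = 5.5; r = 5.5 − 5.5 = 0
x=20: ŷ = -1.5 + 0.7·20 = 12.5; r = 15.5 − 12.5 = 3
x=30: ŷ = -1.5 + 0.7·30 = 19.5; r = 15.5 − 19.5 = -4
x=40: ŷ = -1.5 + 0.7·40 = 26.5; r = 31.5 − 26.5 = 5
x=45: ŷ = -1.5 + 0.7·45 = 30; r = 26 − 30 = -4
x=50: ŷ = -1.5 + 0.7·50 = 33.5; r = 30.5 − 33.5 = -3
x=55: ŷ = -1.5 + 0.7·55 = 37; r = 34 − 37 = -3
x=70: ŷ = -1.5 + 0.7·70 = 47.5; r = 52.5 − 47.5 = 5
SSE = 1 + 0 + 9 + 16 + 25 + 16 + 9 + 9 + 25 = 110
s = √(110/7) = √15.7143 ≈ 3.964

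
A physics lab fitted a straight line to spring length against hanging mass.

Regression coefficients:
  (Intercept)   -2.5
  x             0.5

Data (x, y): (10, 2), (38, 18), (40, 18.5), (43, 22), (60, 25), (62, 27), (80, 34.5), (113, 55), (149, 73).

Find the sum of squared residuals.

x=10: ŷ = -2.5 + 0.5·10 = 2.5; r = 2 − 2.5 = -0.5
x=38: ŷ = -2.5 + 0.5·38 = 16.5; r = 18 − 16.5 = 1.5
x=40: ŷ = -2.5 + 0.5·40 = 17.5; r = 18.5 − 17.5 = 1
x=43: ŷ = -2.5 + 0.5·43 = 19; r = 22 − 19 = 3
x=60: ŷ = -2.5 + 0.5·60 = 27.5; r = 25 − 27.5 = -2.5
x=62: ŷ = -2.5 + 0.5·62 = 28.5; r = 27 − 28.5 = -1.5
x=80: ŷ = -2.5 + 0.5·80 = 37.5; r = 34.5 − 37.5 = -3
x=113: ŷ = -2.5 + 0.5·113 = 54; r = 55 − 54 = 1
x=149: ŷ = -2.5 + 0.5·149 = 72; r = 73 − 72 = 1
SSE = 0.25 + 2.25 + 1 + 9 + 6.25 + 2.25 + 9 + 1 + 1 = 32

SSE = 32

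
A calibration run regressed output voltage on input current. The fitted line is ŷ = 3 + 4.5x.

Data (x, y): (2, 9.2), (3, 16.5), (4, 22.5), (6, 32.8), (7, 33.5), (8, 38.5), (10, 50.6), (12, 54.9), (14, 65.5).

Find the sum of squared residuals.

SSE = 30.6

x=2: ŷ = 3 + 4.5·2 = 12; r = 9.2 − 12 = -2.8
x=3: ŷ = 3 + 4.5·3 = 16.5; r = 16.5 − 16.5 = 0
x=4: ŷ = 3 + 4.5·4 = 21; r = 22.5 − 21 = 1.5
x=6: ŷ = 3 + 4.5·6 = 30; r = 32.8 − 30 = 2.8
x=7: ŷ = 3 + 4.5·7 = 34.5; r = 33.5 − 34.5 = -1
x=8: ŷ = 3 + 4.5·8 = 39; r = 38.5 − 39 = -0.5
x=10: ŷ = 3 + 4.5·10 = 48; r = 50.6 − 48 = 2.6
x=12: ŷ = 3 + 4.5·12 = 57; r = 54.9 − 57 = -2.1
x=14: ŷ = 3 + 4.5·14 = 66; r = 65.5 − 66 = -0.5
SSE = 7.84 + 0 + 2.25 + 7.84 + 1 + 0.25 + 6.76 + 4.41 + 0.25 = 30.6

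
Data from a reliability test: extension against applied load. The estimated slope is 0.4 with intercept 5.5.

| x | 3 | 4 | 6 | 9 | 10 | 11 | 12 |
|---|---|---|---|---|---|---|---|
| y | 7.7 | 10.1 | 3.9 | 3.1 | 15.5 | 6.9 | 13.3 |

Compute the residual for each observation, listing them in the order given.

x=3: ŷ = 5.5 + 0.4·3 = 6.7; e = 7.7 − 6.7 = 1
x=4: ŷ = 5.5 + 0.4·4 = 7.1; e = 10.1 − 7.1 = 3
x=6: ŷ = 5.5 + 0.4·6 = 7.9; e = 3.9 − 7.9 = -4
x=9: ŷ = 5.5 + 0.4·9 = 9.1; e = 3.1 − 9.1 = -6
x=10: ŷ = 5.5 + 0.4·10 = 9.5; e = 15.5 − 9.5 = 6
x=11: ŷ = 5.5 + 0.4·11 = 9.9; e = 6.9 − 9.9 = -3
x=12: ŷ = 5.5 + 0.4·12 = 10.3; e = 13.3 − 10.3 = 3

1, 3, -4, -6, 6, -3, 3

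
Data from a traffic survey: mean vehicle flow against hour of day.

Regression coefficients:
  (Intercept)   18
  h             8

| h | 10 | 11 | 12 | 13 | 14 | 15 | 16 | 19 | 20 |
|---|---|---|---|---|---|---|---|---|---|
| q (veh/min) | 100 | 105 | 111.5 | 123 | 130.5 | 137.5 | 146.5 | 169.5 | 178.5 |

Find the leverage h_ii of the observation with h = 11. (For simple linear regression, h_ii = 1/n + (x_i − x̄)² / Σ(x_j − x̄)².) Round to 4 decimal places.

h̄ = (10 + 11 + 12 + 13 + 14 + 15 + 16 + 19 + 20)/9 = 14.4444
Σ(h − h̄)² = 19.7531 + 11.8642 + 5.97531 + 2.08642 + 0.197531 + 0.308642 + 2.41975 + 20.7531 + 30.8642 = 94.2222
h = 1/9 + (-3.44444)²/94.2222 = 0.111111 + 0.125917 = 0.2370

h = 0.2370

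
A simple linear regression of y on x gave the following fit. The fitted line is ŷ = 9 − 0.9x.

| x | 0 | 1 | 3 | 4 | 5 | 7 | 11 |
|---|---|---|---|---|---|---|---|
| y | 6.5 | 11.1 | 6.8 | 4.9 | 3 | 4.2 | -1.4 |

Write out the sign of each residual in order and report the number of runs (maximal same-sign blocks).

x=0: ŷ = 9 − 0.9·0 = 9; r = 6.5 − 9 = -2.5
x=1: ŷ = 9 − 0.9·1 = 8.1; r = 11.1 − 8.1 = 3
x=3: ŷ = 9 − 0.9·3 = 6.3; r = 6.8 − 6.3 = 0.5
x=4: ŷ = 9 − 0.9·4 = 5.4; r = 4.9 − 5.4 = -0.5
x=5: ŷ = 9 − 0.9·5 = 4.5; r = 3 − 4.5 = -1.5
x=7: ŷ = 9 − 0.9·7 = 2.7; r = 4.2 − 2.7 = 1.5
x=11: ŷ = 9 − 0.9·11 = -0.9; r = -1.4 − (-0.9) = -0.5
Signs: − + + − − + −
Runs: −×1, +×2, −×2, +×1, −×1 → 5

5 runs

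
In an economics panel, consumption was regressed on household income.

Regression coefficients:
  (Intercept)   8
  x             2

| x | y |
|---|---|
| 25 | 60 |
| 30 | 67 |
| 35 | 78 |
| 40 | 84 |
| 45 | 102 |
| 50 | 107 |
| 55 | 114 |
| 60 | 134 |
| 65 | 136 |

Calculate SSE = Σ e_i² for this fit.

SSE = 94

x=25: ŷ = 8 + 2·25 = 58; e = 60 − 58 = 2
x=30: ŷ = 8 + 2·30 = 68; e = 67 − 68 = -1
x=35: ŷ = 8 + 2·35 = 78; e = 78 − 78 = 0
x=40: ŷ = 8 + 2·40 = 88; e = 84 − 88 = -4
x=45: ŷ = 8 + 2·45 = 98; e = 102 − 98 = 4
x=50: ŷ = 8 + 2·50 = 108; e = 107 − 108 = -1
x=55: ŷ = 8 + 2·55 = 118; e = 114 − 118 = -4
x=60: ŷ = 8 + 2·60 = 128; e = 134 − 128 = 6
x=65: ŷ = 8 + 2·65 = 138; e = 136 − 138 = -2
SSE = 4 + 1 + 0 + 16 + 16 + 1 + 16 + 36 + 4 = 94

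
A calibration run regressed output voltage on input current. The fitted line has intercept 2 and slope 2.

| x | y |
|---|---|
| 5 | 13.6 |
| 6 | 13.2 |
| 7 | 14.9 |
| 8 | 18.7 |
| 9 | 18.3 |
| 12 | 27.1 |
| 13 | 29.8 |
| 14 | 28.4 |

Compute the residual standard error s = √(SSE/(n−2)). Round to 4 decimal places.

s = 1.5706

x=5: ŷ = 2 + 2·5 = 12; e = 13.6 − 12 = 1.6
x=6: ŷ = 2 + 2·6 = 14; e = 13.2 − 14 = -0.8
x=7: ŷ = 2 + 2·7 = 16; e = 14.9 − 16 = -1.1
x=8: ŷ = 2 + 2·8 = 18; e = 18.7 − 18 = 0.7
x=9: ŷ = 2 + 2·9 = 20; e = 18.3 − 20 = -1.7
x=12: ŷ = 2 + 2·12 = 26; e = 27.1 − 26 = 1.1
x=13: ŷ = 2 + 2·13 = 28; e = 29.8 − 28 = 1.8
x=14: ŷ = 2 + 2·14 = 30; e = 28.4 − 30 = -1.6
SSE = 2.56 + 0.64 + 1.21 + 0.49 + 2.89 + 1.21 + 3.24 + 2.56 = 14.8
s = √(14.8/6) = √2.46667 ≈ 1.5706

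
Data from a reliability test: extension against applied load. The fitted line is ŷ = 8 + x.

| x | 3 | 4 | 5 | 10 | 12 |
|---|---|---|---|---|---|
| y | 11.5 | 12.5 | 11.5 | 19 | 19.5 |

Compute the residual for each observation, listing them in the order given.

x=3: ŷ = 8 + 3 = 11; r = 11.5 − 11 = 0.5
x=4: ŷ = 8 + 4 = 12; r = 12.5 − 12 = 0.5
x=5: ŷ = 8 + 5 = 13; r = 11.5 − 13 = -1.5
x=10: ŷ = 8 + 10 = 18; r = 19 − 18 = 1
x=12: ŷ = 8 + 12 = 20; r = 19.5 − 20 = -0.5

0.5, 0.5, -1.5, 1, -0.5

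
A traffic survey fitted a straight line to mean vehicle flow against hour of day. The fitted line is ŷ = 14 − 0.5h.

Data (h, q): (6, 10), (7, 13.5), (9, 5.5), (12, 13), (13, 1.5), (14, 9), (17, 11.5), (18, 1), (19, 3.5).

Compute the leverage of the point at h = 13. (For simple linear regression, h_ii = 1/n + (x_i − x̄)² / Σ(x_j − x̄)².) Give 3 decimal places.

h̄ = (6 + 7 + 9 + 12 + 13 + 14 + 17 + 18 + 19)/9 = 12.7778
Σ(h − h̄)² = 45.9383 + 33.3827 + 14.2716 + 0.604938 + 0.0493827 + 1.49383 + 17.8272 + 27.2716 + 38.716 = 179.556
h = 1/9 + (0.222222)²/179.556 = 0.111111 + 0.000275028 = 0.111

h = 0.111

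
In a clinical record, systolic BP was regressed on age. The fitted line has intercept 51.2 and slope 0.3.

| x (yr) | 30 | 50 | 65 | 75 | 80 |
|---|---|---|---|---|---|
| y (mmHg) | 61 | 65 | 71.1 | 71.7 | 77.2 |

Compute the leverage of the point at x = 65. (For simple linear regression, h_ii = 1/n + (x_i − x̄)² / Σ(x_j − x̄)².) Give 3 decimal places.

h = 0.215

x̄ = (30 + 50 + 65 + 75 + 80)/5 = 60
Σ(x − x̄)² = 900 + 100 + 25 + 225 + 400 = 1650
h = 1/5 + (5)²/1650 = 0.2 + 0.0151515 = 0.215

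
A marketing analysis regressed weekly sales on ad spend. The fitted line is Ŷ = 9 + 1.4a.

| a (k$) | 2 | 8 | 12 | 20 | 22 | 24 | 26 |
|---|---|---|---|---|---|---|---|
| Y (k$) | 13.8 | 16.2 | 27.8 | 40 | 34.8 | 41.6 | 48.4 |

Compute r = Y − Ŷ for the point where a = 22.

r = -5

Ŷ = 9 + 1.4·22 = 39.8
r = 34.8 − 39.8 = -5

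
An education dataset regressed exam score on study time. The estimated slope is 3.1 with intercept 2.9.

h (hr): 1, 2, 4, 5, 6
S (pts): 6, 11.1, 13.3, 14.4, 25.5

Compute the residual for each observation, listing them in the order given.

0, 2, -2, -4, 4

h=1: Ŝ = 2.9 + 3.1·1 = 6; e = 6 − 6 = 0
h=2: Ŝ = 2.9 + 3.1·2 = 9.1; e = 11.1 − 9.1 = 2
h=4: Ŝ = 2.9 + 3.1·4 = 15.3; e = 13.3 − 15.3 = -2
h=5: Ŝ = 2.9 + 3.1·5 = 18.4; e = 14.4 − 18.4 = -4
h=6: Ŝ = 2.9 + 3.1·6 = 21.5; e = 25.5 − 21.5 = 4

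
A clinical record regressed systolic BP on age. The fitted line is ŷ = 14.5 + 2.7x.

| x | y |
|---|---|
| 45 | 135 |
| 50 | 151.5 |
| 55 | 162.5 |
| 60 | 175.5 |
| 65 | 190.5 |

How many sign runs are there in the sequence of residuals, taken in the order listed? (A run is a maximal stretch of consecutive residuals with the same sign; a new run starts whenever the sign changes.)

4 runs

x=45: ŷ = 14.5 + 2.7·45 = 136; r = 135 − 136 = -1
x=50: ŷ = 14.5 + 2.7·50 = 149.5; r = 151.5 − 149.5 = 2
x=55: ŷ = 14.5 + 2.7·55 = 163; r = 162.5 − 163 = -0.5
x=60: ŷ = 14.5 + 2.7·60 = 176.5; r = 175.5 − 176.5 = -1
x=65: ŷ = 14.5 + 2.7·65 = 190; r = 190.5 − 190 = 0.5
Signs: − + − − +
Runs: −×1, +×1, −×2, +×1 → 4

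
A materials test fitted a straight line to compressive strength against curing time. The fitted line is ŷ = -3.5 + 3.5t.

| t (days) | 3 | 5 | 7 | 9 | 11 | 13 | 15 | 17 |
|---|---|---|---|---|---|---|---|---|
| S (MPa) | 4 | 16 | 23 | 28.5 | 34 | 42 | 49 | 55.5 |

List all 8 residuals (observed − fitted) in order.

-3, 2, 2, 0.5, -1, 0, 0, -0.5

t=3: ŷ = -3.5 + 3.5·3 = 7; r = 4 − 7 = -3
t=5: ŷ = -3.5 + 3.5·5 = 14; r = 16 − 14 = 2
t=7: ŷ = -3.5 + 3.5·7 = 21; r = 23 − 21 = 2
t=9: ŷ = -3.5 + 3.5·9 = 28; r = 28.5 − 28 = 0.5
t=11: ŷ = -3.5 + 3.5·11 = 35; r = 34 − 35 = -1
t=13: ŷ = -3.5 + 3.5·13 = 42; r = 42 − 42 = 0
t=15: ŷ = -3.5 + 3.5·15 = 49; r = 49 − 49 = 0
t=17: ŷ = -3.5 + 3.5·17 = 56; r = 55.5 − 56 = -0.5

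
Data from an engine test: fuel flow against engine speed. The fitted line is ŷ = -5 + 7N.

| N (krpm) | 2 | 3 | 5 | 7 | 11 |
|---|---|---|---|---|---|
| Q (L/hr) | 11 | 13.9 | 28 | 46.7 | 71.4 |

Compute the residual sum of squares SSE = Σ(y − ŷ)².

SSE = 20.06

N=2: ŷ = -5 + 7·2 = 9; r = 11 − 9 = 2
N=3: ŷ = -5 + 7·3 = 16; r = 13.9 − 16 = -2.1
N=5: ŷ = -5 + 7·5 = 30; r = 28 − 30 = -2
N=7: ŷ = -5 + 7·7 = 44; r = 46.7 − 44 = 2.7
N=11: ŷ = -5 + 7·11 = 72; r = 71.4 − 72 = -0.6
SSE = 4 + 4.41 + 4 + 7.29 + 0.36 = 20.06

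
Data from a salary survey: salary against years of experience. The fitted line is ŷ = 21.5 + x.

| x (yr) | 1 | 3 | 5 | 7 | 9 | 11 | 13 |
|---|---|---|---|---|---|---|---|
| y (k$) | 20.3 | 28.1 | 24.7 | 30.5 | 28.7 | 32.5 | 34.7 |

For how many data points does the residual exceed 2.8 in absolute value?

1

x=1: ŷ = 21.5 + 1 = 22.5; r = 20.3 − 22.5 = -2.2
x=3: ŷ = 21.5 + 3 = 24.5; r = 28.1 − 24.5 = 3.6
x=5: ŷ = 21.5 + 5 = 26.5; r = 24.7 − 26.5 = -1.8
x=7: ŷ = 21.5 + 7 = 28.5; r = 30.5 − 28.5 = 2
x=9: ŷ = 21.5 + 9 = 30.5; r = 28.7 − 30.5 = -1.8
x=11: ŷ = 21.5 + 11 = 32.5; r = 32.5 − 32.5 = 0
x=13: ŷ = 21.5 + 13 = 34.5; r = 34.7 − 34.5 = 0.2
|r| > 2.8: x=3 (|r|=3.6) → 1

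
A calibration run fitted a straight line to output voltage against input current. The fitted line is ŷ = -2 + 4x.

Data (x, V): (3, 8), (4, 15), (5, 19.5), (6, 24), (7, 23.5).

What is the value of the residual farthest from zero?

r = -2.5

x=3: ŷ = -2 + 4·3 = 10; r = 8 − 10 = -2
x=4: ŷ = -2 + 4·4 = 14; r = 15 − 14 = 1
x=5: ŷ = -2 + 4·5 = 18; r = 19.5 − 18 = 1.5
x=6: ŷ = -2 + 4·6 = 22; r = 24 − 22 = 2
x=7: ŷ = -2 + 4·7 = 26; r = 23.5 − 26 = -2.5
Largest |r| is 2.5 at x = 7, residual -2.5.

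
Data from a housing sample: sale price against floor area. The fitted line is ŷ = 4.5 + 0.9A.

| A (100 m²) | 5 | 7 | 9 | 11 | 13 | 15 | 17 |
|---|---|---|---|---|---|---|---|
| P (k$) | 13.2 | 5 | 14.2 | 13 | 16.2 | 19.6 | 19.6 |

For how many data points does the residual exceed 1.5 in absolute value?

4

A=5: ŷ = 4.5 + 0.9·5 = 9; r = 13.2 − 9 = 4.2
A=7: ŷ = 4.5 + 0.9·7 = 10.8; r = 5 − 10.8 = -5.8
A=9: ŷ = 4.5 + 0.9·9 = 12.6; r = 14.2 − 12.6 = 1.6
A=11: ŷ = 4.5 + 0.9·11 = 14.4; r = 13 − 14.4 = -1.4
A=13: ŷ = 4.5 + 0.9·13 = 16.2; r = 16.2 − 16.2 = 0
A=15: ŷ = 4.5 + 0.9·15 = 18; r = 19.6 − 18 = 1.6
A=17: ŷ = 4.5 + 0.9·17 = 19.8; r = 19.6 − 19.8 = -0.2
|r| > 1.5: A=5 (|r|=4.2), A=7 (|r|=5.8), A=9 (|r|=1.6), A=15 (|r|=1.6) → 4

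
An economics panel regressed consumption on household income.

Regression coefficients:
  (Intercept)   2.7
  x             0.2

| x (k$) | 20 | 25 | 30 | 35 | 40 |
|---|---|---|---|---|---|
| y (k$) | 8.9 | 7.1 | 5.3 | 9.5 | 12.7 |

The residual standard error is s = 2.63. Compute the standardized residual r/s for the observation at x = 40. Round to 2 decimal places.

ŷ = 2.7 + 0.2·40 = 10.7
r = 12.7 − 10.7 = 2
r/s = 2 / 2.63 = 0.76

0.76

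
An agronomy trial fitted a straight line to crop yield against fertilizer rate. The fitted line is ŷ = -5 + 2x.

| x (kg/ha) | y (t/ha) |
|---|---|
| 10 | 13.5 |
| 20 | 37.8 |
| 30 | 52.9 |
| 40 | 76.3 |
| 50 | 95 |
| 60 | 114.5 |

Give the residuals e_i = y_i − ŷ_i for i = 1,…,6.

x=10: ŷ = -5 + 2·10 = 15; e = 13.5 − 15 = -1.5
x=20: ŷ = -5 + 2·20 = 35; e = 37.8 − 35 = 2.8
x=30: ŷ = -5 + 2·30 = 55; e = 52.9 − 55 = -2.1
x=40: ŷ = -5 + 2·40 = 75; e = 76.3 − 75 = 1.3
x=50: ŷ = -5 + 2·50 = 95; e = 95 − 95 = 0
x=60: ŷ = -5 + 2·60 = 115; e = 114.5 − 115 = -0.5

-1.5, 2.8, -2.1, 1.3, 0, -0.5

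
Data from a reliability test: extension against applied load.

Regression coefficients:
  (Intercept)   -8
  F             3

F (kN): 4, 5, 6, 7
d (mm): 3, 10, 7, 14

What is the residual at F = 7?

d̂ = -8 + 3·7 = 13
r = 14 − 13 = 1

r = 1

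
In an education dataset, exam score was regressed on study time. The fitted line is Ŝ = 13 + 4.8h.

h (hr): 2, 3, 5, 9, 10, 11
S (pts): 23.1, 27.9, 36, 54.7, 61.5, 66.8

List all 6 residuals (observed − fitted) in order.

h=2: Ŝ = 13 + 4.8·2 = 22.6; r = 23.1 − 22.6 = 0.5
h=3: Ŝ = 13 + 4.8·3 = 27.4; r = 27.9 − 27.4 = 0.5
h=5: Ŝ = 13 + 4.8·5 = 37; r = 36 − 37 = -1
h=9: Ŝ = 13 + 4.8·9 = 56.2; r = 54.7 − 56.2 = -1.5
h=10: Ŝ = 13 + 4.8·10 = 61; r = 61.5 − 61 = 0.5
h=11: Ŝ = 13 + 4.8·11 = 65.8; r = 66.8 − 65.8 = 1

0.5, 0.5, -1, -1.5, 0.5, 1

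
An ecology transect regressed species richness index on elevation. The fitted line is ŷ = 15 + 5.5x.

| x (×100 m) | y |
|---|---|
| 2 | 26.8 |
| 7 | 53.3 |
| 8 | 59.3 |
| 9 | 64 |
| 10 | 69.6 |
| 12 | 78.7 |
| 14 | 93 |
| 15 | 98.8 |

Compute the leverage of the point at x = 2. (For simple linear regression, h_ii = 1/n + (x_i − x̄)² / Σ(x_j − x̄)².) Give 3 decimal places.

h = 0.602

x̄ = (2 + 7 + 8 + 9 + 10 + 12 + 14 + 15)/8 = 9.625
Σ(x − x̄)² = 58.1406 + 6.89062 + 2.64062 + 0.390625 + 0.140625 + 5.64062 + 19.1406 + 28.8906 = 121.875
h = 1/8 + (-7.625)²/121.875 = 0.125 + 0.477051 = 0.602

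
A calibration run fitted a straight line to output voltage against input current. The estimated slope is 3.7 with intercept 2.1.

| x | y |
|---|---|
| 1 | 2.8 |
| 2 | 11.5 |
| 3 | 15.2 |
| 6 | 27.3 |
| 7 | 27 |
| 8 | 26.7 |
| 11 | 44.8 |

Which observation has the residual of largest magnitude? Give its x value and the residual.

x=1: ŷ = 2.1 + 3.7·1 = 5.8; r = 2.8 − 5.8 = -3
x=2: ŷ = 2.1 + 3.7·2 = 9.5; r = 11.5 − 9.5 = 2
x=3: ŷ = 2.1 + 3.7·3 = 13.2; r = 15.2 − 13.2 = 2
x=6: ŷ = 2.1 + 3.7·6 = 24.3; r = 27.3 − 24.3 = 3
x=7: ŷ = 2.1 + 3.7·7 = 28; r = 27 − 28 = -1
x=8: ŷ = 2.1 + 3.7·8 = 31.7; r = 26.7 − 31.7 = -5
x=11: ŷ = 2.1 + 3.7·11 = 42.8; r = 44.8 − 42.8 = 2
Largest |r| is 5 at x = 8, residual -5.

x = 8, r = -5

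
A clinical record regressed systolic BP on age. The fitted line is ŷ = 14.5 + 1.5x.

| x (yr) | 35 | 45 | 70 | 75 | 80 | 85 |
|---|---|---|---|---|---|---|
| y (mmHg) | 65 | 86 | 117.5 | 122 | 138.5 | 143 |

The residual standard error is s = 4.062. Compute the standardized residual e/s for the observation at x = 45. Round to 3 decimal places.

0.985

ŷ = 14.5 + 1.5·45 = 82
e = 86 − 82 = 4
e/s = 4 / 4.062 = 0.985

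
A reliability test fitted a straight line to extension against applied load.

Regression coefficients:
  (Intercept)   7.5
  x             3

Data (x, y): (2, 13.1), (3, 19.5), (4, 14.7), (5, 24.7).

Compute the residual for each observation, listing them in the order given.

-0.4, 3, -4.8, 2.2

x=2: ŷ = 7.5 + 3·2 = 13.5; e = 13.1 − 13.5 = -0.4
x=3: ŷ = 7.5 + 3·3 = 16.5; e = 19.5 − 16.5 = 3
x=4: ŷ = 7.5 + 3·4 = 19.5; e = 14.7 − 19.5 = -4.8
x=5: ŷ = 7.5 + 3·5 = 22.5; e = 24.7 − 22.5 = 2.2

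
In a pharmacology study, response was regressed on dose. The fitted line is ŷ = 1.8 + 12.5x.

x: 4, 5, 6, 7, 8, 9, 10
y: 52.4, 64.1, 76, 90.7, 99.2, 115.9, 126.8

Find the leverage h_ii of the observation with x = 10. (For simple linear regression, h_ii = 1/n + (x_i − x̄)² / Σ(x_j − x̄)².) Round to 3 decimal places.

h = 0.464

x̄ = (4 + 5 + 6 + 7 + 8 + 9 + 10)/7 = 7
Σ(x − x̄)² = 9 + 4 + 1 + 0 + 1 + 4 + 9 = 28
h = 1/7 + (3)²/28 = 0.142857 + 0.321429 = 0.464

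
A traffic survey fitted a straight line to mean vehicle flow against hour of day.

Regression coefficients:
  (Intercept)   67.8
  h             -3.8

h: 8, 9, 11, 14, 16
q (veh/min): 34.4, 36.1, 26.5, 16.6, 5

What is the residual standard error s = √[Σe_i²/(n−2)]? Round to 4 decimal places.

s = 2.7988

h=8: q̂ = 67.8 − 3.8·8 = 37.4; e = 34.4 − 37.4 = -3
h=9: q̂ = 67.8 − 3.8·9 = 33.6; e = 36.1 − 33.6 = 2.5
h=11: q̂ = 67.8 − 3.8·11 = 26; e = 26.5 − 26 = 0.5
h=14: q̂ = 67.8 − 3.8·14 = 14.6; e = 16.6 − 14.6 = 2
h=16: q̂ = 67.8 − 3.8·16 = 7; e = 5 − 7 = -2
SSE = 9 + 6.25 + 0.25 + 4 + 4 = 23.5
s = √(23.5/3) = √7.83333 ≈ 2.7988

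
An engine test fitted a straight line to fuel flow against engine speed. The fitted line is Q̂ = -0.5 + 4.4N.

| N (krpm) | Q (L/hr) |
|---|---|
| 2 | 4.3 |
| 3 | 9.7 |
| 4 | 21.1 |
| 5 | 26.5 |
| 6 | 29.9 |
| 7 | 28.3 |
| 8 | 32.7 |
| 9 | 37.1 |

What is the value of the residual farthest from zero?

N=2: Q̂ = -0.5 + 4.4·2 = 8.3; r = 4.3 − 8.3 = -4
N=3: Q̂ = -0.5 + 4.4·3 = 12.7; r = 9.7 − 12.7 = -3
N=4: Q̂ = -0.5 + 4.4·4 = 17.1; r = 21.1 − 17.1 = 4
N=5: Q̂ = -0.5 + 4.4·5 = 21.5; r = 26.5 − 21.5 = 5
N=6: Q̂ = -0.5 + 4.4·6 = 25.9; r = 29.9 − 25.9 = 4
N=7: Q̂ = -0.5 + 4.4·7 = 30.3; r = 28.3 − 30.3 = -2
N=8: Q̂ = -0.5 + 4.4·8 = 34.7; r = 32.7 − 34.7 = -2
N=9: Q̂ = -0.5 + 4.4·9 = 39.1; r = 37.1 − 39.1 = -2
Largest |r| is 5 at N = 5, residual 5.

r = 5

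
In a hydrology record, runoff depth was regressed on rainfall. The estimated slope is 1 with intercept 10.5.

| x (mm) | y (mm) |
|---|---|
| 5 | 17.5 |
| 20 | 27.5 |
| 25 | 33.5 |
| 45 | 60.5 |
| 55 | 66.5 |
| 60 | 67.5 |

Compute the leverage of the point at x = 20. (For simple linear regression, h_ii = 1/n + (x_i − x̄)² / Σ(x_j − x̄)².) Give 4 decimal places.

x̄ = (5 + 20 + 25 + 45 + 55 + 60)/6 = 35
Σ(x − x̄)² = 900 + 225 + 100 + 100 + 400 + 625 = 2350
h = 1/6 + (-15)²/2350 = 0.166667 + 0.0957447 = 0.2624

h = 0.2624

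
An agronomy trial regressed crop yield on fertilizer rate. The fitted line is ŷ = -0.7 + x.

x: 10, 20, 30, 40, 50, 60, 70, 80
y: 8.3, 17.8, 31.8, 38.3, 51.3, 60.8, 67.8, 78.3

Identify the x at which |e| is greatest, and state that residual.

x = 30, e = 2.5

x=10: ŷ = -0.7 + 10 = 9.3; e = 8.3 − 9.3 = -1
x=20: ŷ = -0.7 + 20 = 19.3; e = 17.8 − 19.3 = -1.5
x=30: ŷ = -0.7 + 30 = 29.3; e = 31.8 − 29.3 = 2.5
x=40: ŷ = -0.7 + 40 = 39.3; e = 38.3 − 39.3 = -1
x=50: ŷ = -0.7 + 50 = 49.3; e = 51.3 − 49.3 = 2
x=60: ŷ = -0.7 + 60 = 59.3; e = 60.8 − 59.3 = 1.5
x=70: ŷ = -0.7 + 70 = 69.3; e = 67.8 − 69.3 = -1.5
x=80: ŷ = -0.7 + 80 = 79.3; e = 78.3 − 79.3 = -1
Largest |e| is 2.5 at x = 30, residual 2.5.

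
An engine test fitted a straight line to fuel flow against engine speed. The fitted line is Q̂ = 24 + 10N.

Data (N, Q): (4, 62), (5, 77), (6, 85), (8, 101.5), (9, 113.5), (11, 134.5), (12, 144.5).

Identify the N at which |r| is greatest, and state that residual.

N = 5, r = 3

N=4: Q̂ = 24 + 10·4 = 64; r = 62 − 64 = -2
N=5: Q̂ = 24 + 10·5 = 74; r = 77 − 74 = 3
N=6: Q̂ = 24 + 10·6 = 84; r = 85 − 84 = 1
N=8: Q̂ = 24 + 10·8 = 104; r = 101.5 − 104 = -2.5
N=9: Q̂ = 24 + 10·9 = 114; r = 113.5 − 114 = -0.5
N=11: Q̂ = 24 + 10·11 = 134; r = 134.5 − 134 = 0.5
N=12: Q̂ = 24 + 10·12 = 144; r = 144.5 − 144 = 0.5
Largest |r| is 3 at N = 5, residual 3.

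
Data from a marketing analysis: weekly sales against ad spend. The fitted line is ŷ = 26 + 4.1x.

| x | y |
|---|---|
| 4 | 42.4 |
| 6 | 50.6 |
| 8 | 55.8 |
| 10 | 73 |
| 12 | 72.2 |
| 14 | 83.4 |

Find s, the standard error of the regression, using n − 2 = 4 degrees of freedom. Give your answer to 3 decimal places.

x=4: ŷ = 26 + 4.1·4 = 42.4; r = 42.4 − 42.4 = 0
x=6: ŷ = 26 + 4.1·6 = 50.6; r = 50.6 − 50.6 = 0
x=8: ŷ = 26 + 4.1·8 = 58.8; r = 55.8 − 58.8 = -3
x=10: ŷ = 26 + 4.1·10 = 67; r = 73 − 67 = 6
x=12: ŷ = 26 + 4.1·12 = 75.2; r = 72.2 − 75.2 = -3
x=14: ŷ = 26 + 4.1·14 = 83.4; r = 83.4 − 83.4 = 0
SSE = 0 + 0 + 9 + 36 + 9 + 0 = 54
s = √(54/4) = √13.5 ≈ 3.674

s = 3.674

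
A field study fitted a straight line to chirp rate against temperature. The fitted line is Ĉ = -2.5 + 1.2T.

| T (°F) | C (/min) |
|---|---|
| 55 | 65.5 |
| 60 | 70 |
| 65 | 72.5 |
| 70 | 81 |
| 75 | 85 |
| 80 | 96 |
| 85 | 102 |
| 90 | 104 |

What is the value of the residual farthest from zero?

T=55: Ĉ = -2.5 + 1.2·55 = 63.5; r = 65.5 − 63.5 = 2
T=60: Ĉ = -2.5 + 1.2·60 = 69.5; r = 70 − 69.5 = 0.5
T=65: Ĉ = -2.5 + 1.2·65 = 75.5; r = 72.5 − 75.5 = -3
T=70: Ĉ = -2.5 + 1.2·70 = 81.5; r = 81 − 81.5 = -0.5
T=75: Ĉ = -2.5 + 1.2·75 = 87.5; r = 85 − 87.5 = -2.5
T=80: Ĉ = -2.5 + 1.2·80 = 93.5; r = 96 − 93.5 = 2.5
T=85: Ĉ = -2.5 + 1.2·85 = 99.5; r = 102 − 99.5 = 2.5
T=90: Ĉ = -2.5 + 1.2·90 = 105.5; r = 104 − 105.5 = -1.5
Largest |r| is 3 at T = 65, residual -3.

r = -3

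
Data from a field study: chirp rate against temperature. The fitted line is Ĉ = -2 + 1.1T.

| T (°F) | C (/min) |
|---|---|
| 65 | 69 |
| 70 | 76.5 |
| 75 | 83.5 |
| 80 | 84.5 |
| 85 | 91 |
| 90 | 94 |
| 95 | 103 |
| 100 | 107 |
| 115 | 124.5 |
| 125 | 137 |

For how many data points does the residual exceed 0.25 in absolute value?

T=65: Ĉ = -2 + 1.1·65 = 69.5; e = 69 − 69.5 = -0.5
T=70: Ĉ = -2 + 1.1·70 = 75; e = 76.5 − 75 = 1.5
T=75: Ĉ = -2 + 1.1·75 = 80.5; e = 83.5 − 80.5 = 3
T=80: Ĉ = -2 + 1.1·80 = 86; e = 84.5 − 86 = -1.5
T=85: Ĉ = -2 + 1.1·85 = 91.5; e = 91 − 91.5 = -0.5
T=90: Ĉ = -2 + 1.1·90 = 97; e = 94 − 97 = -3
T=95: Ĉ = -2 + 1.1·95 = 102.5; e = 103 − 102.5 = 0.5
T=100: Ĉ = -2 + 1.1·100 = 108; e = 107 − 108 = -1
T=115: Ĉ = -2 + 1.1·115 = 124.5; e = 124.5 − 124.5 = 0
T=125: Ĉ = -2 + 1.1·125 = 135.5; e = 137 − 135.5 = 1.5
|e| > 0.25: T=65 (|e|=0.5), T=70 (|e|=1.5), T=75 (|e|=3), T=80 (|e|=1.5), T=85 (|e|=0.5), T=90 (|e|=3), T=95 (|e|=0.5), T=100 (|e|=1), T=125 (|e|=1.5) → 9

9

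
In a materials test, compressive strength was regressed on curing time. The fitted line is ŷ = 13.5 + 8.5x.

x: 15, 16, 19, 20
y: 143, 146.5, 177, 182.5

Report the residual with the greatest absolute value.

x=15: ŷ = 13.5 + 8.5·15 = 141; r = 143 − 141 = 2
x=16: ŷ = 13.5 + 8.5·16 = 149.5; r = 146.5 − 149.5 = -3
x=19: ŷ = 13.5 + 8.5·19 = 175; r = 177 − 175 = 2
x=20: ŷ = 13.5 + 8.5·20 = 183.5; r = 182.5 − 183.5 = -1
Largest |r| is 3 at x = 16, residual -3.

r = -3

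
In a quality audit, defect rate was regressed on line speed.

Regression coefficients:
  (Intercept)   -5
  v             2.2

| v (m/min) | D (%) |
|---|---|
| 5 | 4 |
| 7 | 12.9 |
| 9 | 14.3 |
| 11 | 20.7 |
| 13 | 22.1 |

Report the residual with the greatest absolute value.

r = 2.5

v=5: D̂ = -5 + 2.2·5 = 6; r = 4 − 6 = -2
v=7: D̂ = -5 + 2.2·7 = 10.4; r = 12.9 − 10.4 = 2.5
v=9: D̂ = -5 + 2.2·9 = 14.8; r = 14.3 − 14.8 = -0.5
v=11: D̂ = -5 + 2.2·11 = 19.2; r = 20.7 − 19.2 = 1.5
v=13: D̂ = -5 + 2.2·13 = 23.6; r = 22.1 − 23.6 = -1.5
Largest |r| is 2.5 at v = 7, residual 2.5.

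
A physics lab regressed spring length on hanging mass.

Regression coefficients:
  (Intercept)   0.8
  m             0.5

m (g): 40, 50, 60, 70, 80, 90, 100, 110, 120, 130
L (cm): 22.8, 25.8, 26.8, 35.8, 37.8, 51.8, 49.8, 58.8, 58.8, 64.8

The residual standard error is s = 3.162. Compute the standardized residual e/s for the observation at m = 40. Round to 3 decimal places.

L̂ = 0.8 + 0.5·40 = 20.8
e = 22.8 − 20.8 = 2
e/s = 2 / 3.162 = 0.633

0.633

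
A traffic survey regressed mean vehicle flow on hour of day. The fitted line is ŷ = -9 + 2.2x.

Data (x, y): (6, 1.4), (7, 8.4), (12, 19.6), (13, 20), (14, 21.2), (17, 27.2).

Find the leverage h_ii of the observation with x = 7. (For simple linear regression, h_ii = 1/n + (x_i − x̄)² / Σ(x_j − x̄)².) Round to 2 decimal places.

h = 0.39

x̄ = (6 + 7 + 12 + 13 + 14 + 17)/6 = 11.5
Σ(x − x̄)² = 30.25 + 20.25 + 0.25 + 2.25 + 6.25 + 30.25 = 89.5
h = 1/6 + (-4.5)²/89.5 = 0.166667 + 0.226257 = 0.39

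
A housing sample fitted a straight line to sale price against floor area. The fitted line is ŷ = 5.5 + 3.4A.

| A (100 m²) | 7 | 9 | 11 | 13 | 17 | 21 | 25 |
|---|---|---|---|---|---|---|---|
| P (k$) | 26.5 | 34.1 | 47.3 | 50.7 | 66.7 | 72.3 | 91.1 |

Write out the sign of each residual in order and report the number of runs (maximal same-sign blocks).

A=7: ŷ = 5.5 + 3.4·7 = 29.3; e = 26.5 − 29.3 = -2.8
A=9: ŷ = 5.5 + 3.4·9 = 36.1; e = 34.1 − 36.1 = -2
A=11: ŷ = 5.5 + 3.4·11 = 42.9; e = 47.3 − 42.9 = 4.4
A=13: ŷ = 5.5 + 3.4·13 = 49.7; e = 50.7 − 49.7 = 1
A=17: ŷ = 5.5 + 3.4·17 = 63.3; e = 66.7 − 63.3 = 3.4
A=21: ŷ = 5.5 + 3.4·21 = 76.9; e = 72.3 − 76.9 = -4.6
A=25: ŷ = 5.5 + 3.4·25 = 90.5; e = 91.1 − 90.5 = 0.6
Signs: − − + + + − +
Runs: −×2, +×3, −×1, +×1 → 4

4 runs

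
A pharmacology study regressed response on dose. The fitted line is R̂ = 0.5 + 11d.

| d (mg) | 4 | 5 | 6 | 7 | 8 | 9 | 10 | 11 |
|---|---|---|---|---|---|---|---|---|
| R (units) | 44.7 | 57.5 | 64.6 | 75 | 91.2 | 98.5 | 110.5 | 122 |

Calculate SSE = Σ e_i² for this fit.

d=4: R̂ = 0.5 + 11·4 = 44.5; e = 44.7 − 44.5 = 0.2
d=5: R̂ = 0.5 + 11·5 = 55.5; e = 57.5 − 55.5 = 2
d=6: R̂ = 0.5 + 11·6 = 66.5; e = 64.6 − 66.5 = -1.9
d=7: R̂ = 0.5 + 11·7 = 77.5; e = 75 − 77.5 = -2.5
d=8: R̂ = 0.5 + 11·8 = 88.5; e = 91.2 − 88.5 = 2.7
d=9: R̂ = 0.5 + 11·9 = 99.5; e = 98.5 − 99.5 = -1
d=10: R̂ = 0.5 + 11·10 = 110.5; e = 110.5 − 110.5 = 0
d=11: R̂ = 0.5 + 11·11 = 121.5; e = 122 − 121.5 = 0.5
SSE = 0.04 + 4 + 3.61 + 6.25 + 7.29 + 1 + 0 + 0.25 = 22.44

SSE = 22.44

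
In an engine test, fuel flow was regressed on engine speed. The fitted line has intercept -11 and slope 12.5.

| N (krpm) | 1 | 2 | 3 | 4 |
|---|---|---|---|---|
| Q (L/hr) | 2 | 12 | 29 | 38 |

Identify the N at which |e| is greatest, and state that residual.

N=1: Q̂ = -11 + 12.5·1 = 1.5; e = 2 − 1.5 = 0.5
N=2: Q̂ = -11 + 12.5·2 = 14; e = 12 − 14 = -2
N=3: Q̂ = -11 + 12.5·3 = 26.5; e = 29 − 26.5 = 2.5
N=4: Q̂ = -11 + 12.5·4 = 39; e = 38 − 39 = -1
Largest |e| is 2.5 at N = 3, residual 2.5.

N = 3, e = 2.5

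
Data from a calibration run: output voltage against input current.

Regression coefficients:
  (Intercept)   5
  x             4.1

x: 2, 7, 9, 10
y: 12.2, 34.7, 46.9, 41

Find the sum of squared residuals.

x=2: ŷ = 5 + 4.1·2 = 13.2; e = 12.2 − 13.2 = -1
x=7: ŷ = 5 + 4.1·7 = 33.7; e = 34.7 − 33.7 = 1
x=9: ŷ = 5 + 4.1·9 = 41.9; e = 46.9 − 41.9 = 5
x=10: ŷ = 5 + 4.1·10 = 46; e = 41 − 46 = -5
SSE = 1 + 1 + 25 + 25 = 52

SSE = 52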